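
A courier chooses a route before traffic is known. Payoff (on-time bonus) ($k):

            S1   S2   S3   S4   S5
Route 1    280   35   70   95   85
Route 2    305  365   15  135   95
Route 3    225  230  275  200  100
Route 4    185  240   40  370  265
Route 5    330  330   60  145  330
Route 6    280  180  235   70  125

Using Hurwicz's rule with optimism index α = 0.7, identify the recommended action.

Route 4

Route 1: 0.7·280 + 0.3·35 = 206.5
Route 2: 0.7·365 + 0.3·15 = 260
Route 3: 0.7·275 + 0.3·100 = 222.5
Route 4: 0.7·370 + 0.3·40 = 271
Route 5: 0.7·330 + 0.3·60 = 249
Route 6: 0.7·280 + 0.3·70 = 217
Highest Hurwicz score = 271 → Route 4.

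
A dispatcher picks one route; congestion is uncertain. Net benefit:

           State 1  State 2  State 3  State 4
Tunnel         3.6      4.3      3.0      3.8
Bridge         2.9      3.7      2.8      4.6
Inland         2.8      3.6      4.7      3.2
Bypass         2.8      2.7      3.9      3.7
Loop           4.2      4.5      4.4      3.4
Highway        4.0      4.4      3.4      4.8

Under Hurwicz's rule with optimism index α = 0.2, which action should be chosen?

Tunnel: 0.2·4.3 + 0.8·3.0 = 3.26
Bridge: 0.2·4.6 + 0.8·2.8 = 3.16
Inland: 0.2·4.7 + 0.8·2.8 = 3.18
Bypass: 0.2·3.9 + 0.8·2.7 = 2.94
Loop: 0.2·4.5 + 0.8·3.4 = 3.62
Highway: 0.2·4.8 + 0.8·3.4 = 3.68
Highest Hurwicz score = 3.68 → Highway.

Highway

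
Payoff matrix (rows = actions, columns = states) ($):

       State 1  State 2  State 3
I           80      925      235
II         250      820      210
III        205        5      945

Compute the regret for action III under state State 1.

Best payoff under State 1 is 250.
Regret = 250 − 205 = 45.

45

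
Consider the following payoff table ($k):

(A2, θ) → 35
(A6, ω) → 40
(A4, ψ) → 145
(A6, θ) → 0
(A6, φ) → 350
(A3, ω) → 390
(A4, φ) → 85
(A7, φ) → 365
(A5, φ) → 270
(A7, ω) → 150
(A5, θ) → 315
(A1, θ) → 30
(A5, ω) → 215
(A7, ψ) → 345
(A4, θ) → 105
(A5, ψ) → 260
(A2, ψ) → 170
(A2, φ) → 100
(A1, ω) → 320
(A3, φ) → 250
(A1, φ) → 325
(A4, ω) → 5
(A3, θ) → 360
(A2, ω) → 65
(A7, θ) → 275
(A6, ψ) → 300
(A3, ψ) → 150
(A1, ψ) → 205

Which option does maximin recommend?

A5

Row minima: A1=30, A2=35, A3=150, A4=5, A5=215, A6=0, A7=150
Best worst-case = 215 → A5.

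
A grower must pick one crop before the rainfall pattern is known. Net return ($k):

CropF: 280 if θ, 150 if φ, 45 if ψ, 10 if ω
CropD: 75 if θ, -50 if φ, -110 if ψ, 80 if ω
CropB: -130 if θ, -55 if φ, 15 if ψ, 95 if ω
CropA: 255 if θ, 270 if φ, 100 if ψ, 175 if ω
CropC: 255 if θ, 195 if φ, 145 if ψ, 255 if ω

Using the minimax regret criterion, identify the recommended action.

CropC

Column bests: θ=280, φ=270, ψ=145, ω=255.
CropF regrets: 0, 120, 100, 245 → max 245
CropD regrets: 205, 320, 255, 175 → max 320
CropB regrets: 410, 325, 130, 160 → max 410
CropA regrets: 25, 0, 45, 80 → max 80
CropC regrets: 25, 75, 0, 0 → max 75
Smallest max regret = 75 → CropC.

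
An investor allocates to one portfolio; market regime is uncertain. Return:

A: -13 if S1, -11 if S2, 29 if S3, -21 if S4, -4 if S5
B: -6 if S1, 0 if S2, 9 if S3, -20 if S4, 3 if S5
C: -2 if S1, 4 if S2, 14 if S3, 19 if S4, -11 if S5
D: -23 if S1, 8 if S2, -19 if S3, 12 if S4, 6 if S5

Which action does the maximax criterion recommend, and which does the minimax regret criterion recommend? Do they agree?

maximax → A; minimax regret → C (disagree)

Row maxima: A=29, B=9, C=19, D=12
Best best-case = 29 → A.
Column bests: S1=-2, S2=8, S3=29, S4=19, S5=6.
A regrets: 11, 19, 0, 40, 10 → max 40
B regrets: 4, 8, 20, 39, 3 → max 39
C regrets: 0, 4, 15, 0, 17 → max 17
D regrets: 21, 0, 48, 7, 0 → max 48
Smallest max regret = 17 → C.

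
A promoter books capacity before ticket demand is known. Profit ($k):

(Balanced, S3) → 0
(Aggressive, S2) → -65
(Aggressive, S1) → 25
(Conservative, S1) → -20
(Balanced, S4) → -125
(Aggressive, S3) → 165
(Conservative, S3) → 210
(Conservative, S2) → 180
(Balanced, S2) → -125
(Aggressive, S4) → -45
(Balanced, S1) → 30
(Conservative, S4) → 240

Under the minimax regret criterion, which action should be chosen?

Conservative

Column bests: S1=30, S2=180, S3=210, S4=240.
Conservative regrets: 50, 0, 0, 0 → max 50
Balanced regrets: 0, 305, 210, 365 → max 365
Aggressive regrets: 5, 245, 45, 285 → max 285
Smallest max regret = 50 → Conservative.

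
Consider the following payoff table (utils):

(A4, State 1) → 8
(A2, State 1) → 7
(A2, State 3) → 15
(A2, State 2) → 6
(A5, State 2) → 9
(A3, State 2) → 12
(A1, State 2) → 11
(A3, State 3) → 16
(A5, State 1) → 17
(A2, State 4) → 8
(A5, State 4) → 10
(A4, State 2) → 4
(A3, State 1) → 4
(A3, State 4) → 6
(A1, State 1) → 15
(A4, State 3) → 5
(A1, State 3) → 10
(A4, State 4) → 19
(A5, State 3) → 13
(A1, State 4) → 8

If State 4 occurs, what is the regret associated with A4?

Best payoff under State 4 is 19.
Regret = 19 − 19 = 0.

0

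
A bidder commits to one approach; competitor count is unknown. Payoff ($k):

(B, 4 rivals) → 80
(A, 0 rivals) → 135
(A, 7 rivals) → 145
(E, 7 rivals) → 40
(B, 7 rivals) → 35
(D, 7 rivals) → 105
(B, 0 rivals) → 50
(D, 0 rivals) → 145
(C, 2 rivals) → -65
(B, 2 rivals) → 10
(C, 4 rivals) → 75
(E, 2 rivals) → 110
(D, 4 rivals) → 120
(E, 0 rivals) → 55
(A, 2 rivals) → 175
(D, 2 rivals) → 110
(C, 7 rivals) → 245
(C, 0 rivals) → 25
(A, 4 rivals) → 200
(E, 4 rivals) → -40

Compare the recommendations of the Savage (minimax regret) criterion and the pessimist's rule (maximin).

minimax regret → A; maximin → A (agree)

Column bests: 0 rivals=145, 2 rivals=175, 4 rivals=200, 7 rivals=245.
A regrets: 10, 0, 0, 100 → max 100
B regrets: 95, 165, 120, 210 → max 210
C regrets: 120, 240, 125, 0 → max 240
D regrets: 0, 65, 80, 140 → max 140
E regrets: 90, 65, 240, 205 → max 240
Smallest max regret = 100 → A.
Row minima: A=135, B=10, C=-65, D=105, E=-40
Best worst-case = 135 → A.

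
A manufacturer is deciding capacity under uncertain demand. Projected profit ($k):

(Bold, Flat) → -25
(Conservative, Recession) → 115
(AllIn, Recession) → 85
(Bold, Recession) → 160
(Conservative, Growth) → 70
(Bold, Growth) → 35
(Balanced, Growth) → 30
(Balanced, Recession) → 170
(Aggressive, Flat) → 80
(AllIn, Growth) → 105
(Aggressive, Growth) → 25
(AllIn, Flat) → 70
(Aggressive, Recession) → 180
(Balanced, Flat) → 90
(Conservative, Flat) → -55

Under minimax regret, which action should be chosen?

Column bests: Recession=180, Flat=90, Growth=105.
Conservative regrets: 65, 145, 35 → max 145
Balanced regrets: 10, 0, 75 → max 75
Aggressive regrets: 0, 10, 80 → max 80
Bold regrets: 20, 115, 70 → max 115
AllIn regrets: 95, 20, 0 → max 95
Smallest max regret = 75 → Balanced.

Balanced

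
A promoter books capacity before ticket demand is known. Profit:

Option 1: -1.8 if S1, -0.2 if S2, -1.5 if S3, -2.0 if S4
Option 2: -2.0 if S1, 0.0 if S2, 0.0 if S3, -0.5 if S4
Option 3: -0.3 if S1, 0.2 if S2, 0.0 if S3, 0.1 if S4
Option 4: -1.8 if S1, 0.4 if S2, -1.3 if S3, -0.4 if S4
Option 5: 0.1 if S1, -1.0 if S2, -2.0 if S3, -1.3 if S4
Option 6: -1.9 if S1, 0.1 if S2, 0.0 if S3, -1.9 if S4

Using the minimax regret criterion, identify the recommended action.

Column bests: S1=0.1, S2=0.4, S3=0.0, S4=0.1.
Option 1 regrets: 1.9, 0.6, 1.5, 2.1 → max 2.1
Option 2 regrets: 2.1, 0.4, 0.0, 0.6 → max 2.1
Option 3 regrets: 0.4, 0.2, 0.0, 0.0 → max 0.4
Option 4 regrets: 1.9, 0.0, 1.3, 0.5 → max 1.9
Option 5 regrets: 0.0, 1.4, 2.0, 1.4 → max 2.0
Option 6 regrets: 2.0, 0.3, 0.0, 2.0 → max 2.0
Smallest max regret = 0.4 → Option 3.

Option 3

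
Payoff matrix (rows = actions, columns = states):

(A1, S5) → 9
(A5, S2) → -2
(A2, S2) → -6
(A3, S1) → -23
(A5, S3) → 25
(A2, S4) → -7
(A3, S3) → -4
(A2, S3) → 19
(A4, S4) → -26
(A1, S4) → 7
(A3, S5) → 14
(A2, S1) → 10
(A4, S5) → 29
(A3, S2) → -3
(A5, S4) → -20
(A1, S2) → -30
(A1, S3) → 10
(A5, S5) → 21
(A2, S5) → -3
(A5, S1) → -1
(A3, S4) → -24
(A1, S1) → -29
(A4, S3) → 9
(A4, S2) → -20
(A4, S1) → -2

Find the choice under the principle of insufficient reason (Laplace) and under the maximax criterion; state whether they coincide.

Row averages: A1=-6.6, A2=2.6, A3=-8, A4=-2, A5=4.6
Highest average = 4.6 → A5.
Row maxima: A1=10, A2=19, A3=14, A4=29, A5=25
Best best-case = 29 → A4.

laplace → A5; maximax → A4 (disagree)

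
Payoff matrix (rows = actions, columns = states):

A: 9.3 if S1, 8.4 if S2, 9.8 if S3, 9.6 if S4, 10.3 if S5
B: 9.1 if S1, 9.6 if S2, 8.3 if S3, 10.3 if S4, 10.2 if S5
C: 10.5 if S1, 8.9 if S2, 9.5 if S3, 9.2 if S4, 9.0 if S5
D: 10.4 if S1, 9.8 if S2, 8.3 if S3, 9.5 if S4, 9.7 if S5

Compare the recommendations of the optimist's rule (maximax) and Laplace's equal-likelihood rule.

maximax → C; laplace → D (disagree)

Row maxima: A=10.3, B=10.3, C=10.5, D=10.4
Best best-case = 10.5 → C.
Row averages: A=9.48, B=9.5, C=9.42, D=9.54
Highest average = 9.54 → D.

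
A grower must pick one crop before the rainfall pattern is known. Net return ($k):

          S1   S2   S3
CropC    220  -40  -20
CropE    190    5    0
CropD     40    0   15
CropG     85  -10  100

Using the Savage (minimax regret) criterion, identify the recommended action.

Column bests: S1=220, S2=5, S3=100.
CropC regrets: 0, 45, 120 → max 120
CropE regrets: 30, 0, 100 → max 100
CropD regrets: 180, 5, 85 → max 180
CropG regrets: 135, 15, 0 → max 135
Smallest max regret = 100 → CropE.

CropE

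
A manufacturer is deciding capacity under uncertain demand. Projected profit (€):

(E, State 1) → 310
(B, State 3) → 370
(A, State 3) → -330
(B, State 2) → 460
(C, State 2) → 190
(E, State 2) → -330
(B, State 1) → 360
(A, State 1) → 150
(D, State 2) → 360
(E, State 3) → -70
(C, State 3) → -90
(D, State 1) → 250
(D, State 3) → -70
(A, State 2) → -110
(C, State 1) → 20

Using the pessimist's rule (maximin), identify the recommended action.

Row minima: A=-330, B=360, C=-90, D=-70, E=-330
Best worst-case = 360 → B.

B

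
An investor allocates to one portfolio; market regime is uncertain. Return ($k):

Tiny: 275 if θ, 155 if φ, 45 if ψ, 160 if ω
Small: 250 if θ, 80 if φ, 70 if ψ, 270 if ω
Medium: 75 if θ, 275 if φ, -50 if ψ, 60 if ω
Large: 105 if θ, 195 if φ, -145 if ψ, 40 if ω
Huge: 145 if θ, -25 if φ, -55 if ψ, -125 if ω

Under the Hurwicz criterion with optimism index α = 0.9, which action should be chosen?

Tiny: 0.9·275 + 0.1·45 = 252
Small: 0.9·270 + 0.1·70 = 250
Medium: 0.9·275 + 0.1·(-50) = 242.5
Large: 0.9·195 + 0.1·(-145) = 161
Huge: 0.9·145 + 0.1·(-125) = 118
Highest Hurwicz score = 252 → Tiny.

Tiny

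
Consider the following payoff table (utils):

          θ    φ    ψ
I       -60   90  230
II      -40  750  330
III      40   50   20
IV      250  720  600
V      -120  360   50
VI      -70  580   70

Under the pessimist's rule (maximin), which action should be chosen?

IV

Row minima: I=-60, II=-40, III=20, IV=250, V=-120, VI=-70
Best worst-case = 250 → IV.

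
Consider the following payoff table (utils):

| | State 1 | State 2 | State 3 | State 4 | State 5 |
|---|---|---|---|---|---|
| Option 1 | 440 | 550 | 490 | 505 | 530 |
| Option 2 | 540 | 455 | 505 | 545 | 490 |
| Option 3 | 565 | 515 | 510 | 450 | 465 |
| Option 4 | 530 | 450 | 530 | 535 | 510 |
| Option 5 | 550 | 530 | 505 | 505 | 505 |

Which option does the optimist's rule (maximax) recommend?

Row maxima: Option 1=550, Option 2=545, Option 3=565, Option 4=535, Option 5=550
Best best-case = 565 → Option 3.

Option 3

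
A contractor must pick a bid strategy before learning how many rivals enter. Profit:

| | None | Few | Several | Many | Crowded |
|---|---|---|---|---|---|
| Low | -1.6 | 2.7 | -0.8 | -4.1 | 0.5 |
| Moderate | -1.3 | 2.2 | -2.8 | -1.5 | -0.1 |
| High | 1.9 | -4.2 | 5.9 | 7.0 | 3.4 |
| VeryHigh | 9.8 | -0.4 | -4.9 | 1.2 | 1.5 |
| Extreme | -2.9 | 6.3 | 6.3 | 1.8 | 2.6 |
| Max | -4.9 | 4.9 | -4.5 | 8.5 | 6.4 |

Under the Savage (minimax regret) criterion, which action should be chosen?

High

Column bests: None=9.8, Few=6.3, Several=6.3, Many=8.5, Crowded=6.4.
Low regrets: 11.4, 3.6, 7.1, 12.6, 5.9 → max 12.6
Moderate regrets: 11.1, 4.1, 9.1, 10.0, 6.5 → max 11.1
High regrets: 7.9, 10.5, 0.4, 1.5, 3.0 → max 10.5
VeryHigh regrets: 0.0, 6.7, 11.2, 7.3, 4.9 → max 11.2
Extreme regrets: 12.7, 0.0, 0.0, 6.7, 3.8 → max 12.7
Max regrets: 14.7, 1.4, 10.8, 0.0, 0.0 → max 14.7
Smallest max regret = 10.5 → High.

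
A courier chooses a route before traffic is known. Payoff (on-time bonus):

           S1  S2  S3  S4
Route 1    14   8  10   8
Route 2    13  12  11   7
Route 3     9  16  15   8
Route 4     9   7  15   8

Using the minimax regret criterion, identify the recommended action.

Route 2

Column bests: S1=14, S2=16, S3=15, S4=8.
Route 1 regrets: 0, 8, 5, 0 → max 8
Route 2 regrets: 1, 4, 4, 1 → max 4
Route 3 regrets: 5, 0, 0, 0 → max 5
Route 4 regrets: 5, 9, 0, 0 → max 9
Smallest max regret = 4 → Route 2.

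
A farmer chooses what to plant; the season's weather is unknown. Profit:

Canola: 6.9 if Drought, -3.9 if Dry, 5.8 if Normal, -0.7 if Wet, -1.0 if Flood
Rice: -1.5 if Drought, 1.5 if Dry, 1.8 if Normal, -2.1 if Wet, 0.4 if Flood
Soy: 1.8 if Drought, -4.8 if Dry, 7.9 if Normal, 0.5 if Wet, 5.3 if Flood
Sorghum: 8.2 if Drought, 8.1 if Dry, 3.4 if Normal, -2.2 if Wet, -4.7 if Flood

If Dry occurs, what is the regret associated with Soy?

12.9

Best payoff under Dry is 8.1.
Regret = 8.1 − (-4.8) = 12.9.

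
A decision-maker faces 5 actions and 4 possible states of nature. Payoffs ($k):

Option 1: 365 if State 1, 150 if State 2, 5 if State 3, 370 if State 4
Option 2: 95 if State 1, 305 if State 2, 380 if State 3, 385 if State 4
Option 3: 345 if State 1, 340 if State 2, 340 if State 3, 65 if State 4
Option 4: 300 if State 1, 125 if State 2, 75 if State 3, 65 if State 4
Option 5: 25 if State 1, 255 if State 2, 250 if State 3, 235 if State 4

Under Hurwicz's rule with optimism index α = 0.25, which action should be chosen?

Option 2

Option 1: 0.25·370 + 0.75·5 = 96.25
Option 2: 0.25·385 + 0.75·95 = 167.5
Option 3: 0.25·345 + 0.75·65 = 135
Option 4: 0.25·300 + 0.75·65 = 123.75
Option 5: 0.25·255 + 0.75·25 = 82.5
Highest Hurwicz score = 167.5 → Option 2.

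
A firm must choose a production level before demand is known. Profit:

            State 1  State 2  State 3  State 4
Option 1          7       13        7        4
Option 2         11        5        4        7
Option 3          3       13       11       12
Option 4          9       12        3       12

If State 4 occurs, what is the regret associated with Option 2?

Best payoff under State 4 is 12.
Regret = 12 − 7 = 5.

5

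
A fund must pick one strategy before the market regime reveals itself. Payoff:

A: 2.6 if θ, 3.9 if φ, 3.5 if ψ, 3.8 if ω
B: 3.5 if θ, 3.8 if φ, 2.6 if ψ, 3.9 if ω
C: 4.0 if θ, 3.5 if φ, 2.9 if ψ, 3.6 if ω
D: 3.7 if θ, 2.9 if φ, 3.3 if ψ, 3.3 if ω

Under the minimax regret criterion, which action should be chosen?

C

Column bests: θ=4.0, φ=3.9, ψ=3.5, ω=3.9.
A regrets: 1.4, 0.0, 0.0, 0.1 → max 1.4
B regrets: 0.5, 0.1, 0.9, 0.0 → max 0.9
C regrets: 0.0, 0.4, 0.6, 0.3 → max 0.6
D regrets: 0.3, 1.0, 0.2, 0.6 → max 1.0
Smallest max regret = 0.6 → C.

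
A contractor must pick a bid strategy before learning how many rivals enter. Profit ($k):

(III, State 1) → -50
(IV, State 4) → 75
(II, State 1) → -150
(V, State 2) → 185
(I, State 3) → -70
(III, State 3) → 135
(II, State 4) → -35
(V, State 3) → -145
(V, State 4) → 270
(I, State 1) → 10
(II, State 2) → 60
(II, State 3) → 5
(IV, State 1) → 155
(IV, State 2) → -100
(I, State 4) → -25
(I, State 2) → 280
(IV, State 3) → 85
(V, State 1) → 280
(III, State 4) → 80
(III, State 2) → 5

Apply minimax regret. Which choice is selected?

V

Column bests: State 1=280, State 2=280, State 3=135, State 4=270.
I regrets: 270, 0, 205, 295 → max 295
II regrets: 430, 220, 130, 305 → max 430
III regrets: 330, 275, 0, 190 → max 330
IV regrets: 125, 380, 50, 195 → max 380
V regrets: 0, 95, 280, 0 → max 280
Smallest max regret = 280 → V.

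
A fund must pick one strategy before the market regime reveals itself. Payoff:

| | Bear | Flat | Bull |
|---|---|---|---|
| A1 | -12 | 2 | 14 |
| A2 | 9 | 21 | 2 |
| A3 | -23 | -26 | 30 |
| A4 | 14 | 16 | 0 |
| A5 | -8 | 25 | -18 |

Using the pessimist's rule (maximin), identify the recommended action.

Row minima: A1=-12, A2=2, A3=-26, A4=0, A5=-18
Best worst-case = 2 → A2.

A2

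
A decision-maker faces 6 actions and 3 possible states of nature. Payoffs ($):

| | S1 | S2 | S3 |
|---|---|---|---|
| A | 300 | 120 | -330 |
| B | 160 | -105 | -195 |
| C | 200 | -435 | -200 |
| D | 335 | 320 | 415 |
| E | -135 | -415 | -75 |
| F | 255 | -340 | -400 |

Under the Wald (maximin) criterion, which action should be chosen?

Row minima: A=-330, B=-195, C=-435, D=320, E=-415, F=-400
Best worst-case = 320 → D.

D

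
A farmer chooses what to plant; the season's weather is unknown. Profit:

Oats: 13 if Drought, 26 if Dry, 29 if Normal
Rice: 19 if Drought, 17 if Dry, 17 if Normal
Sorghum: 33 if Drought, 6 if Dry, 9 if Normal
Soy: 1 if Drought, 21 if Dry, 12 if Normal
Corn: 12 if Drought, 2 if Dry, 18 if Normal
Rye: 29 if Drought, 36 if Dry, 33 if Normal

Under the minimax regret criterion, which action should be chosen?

Rye

Column bests: Drought=33, Dry=36, Normal=33.
Oats regrets: 20, 10, 4 → max 20
Rice regrets: 14, 19, 16 → max 19
Sorghum regrets: 0, 30, 24 → max 30
Soy regrets: 32, 15, 21 → max 32
Corn regrets: 21, 34, 15 → max 34
Rye regrets: 4, 0, 0 → max 4
Smallest max regret = 4 → Rye.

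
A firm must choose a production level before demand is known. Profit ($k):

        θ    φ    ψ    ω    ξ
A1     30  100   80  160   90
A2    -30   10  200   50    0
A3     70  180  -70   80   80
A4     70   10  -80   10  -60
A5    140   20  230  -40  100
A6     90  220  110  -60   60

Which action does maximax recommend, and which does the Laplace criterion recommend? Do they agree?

maximax → A5; laplace → A1 (disagree)

Row maxima: A1=160, A2=200, A3=180, A4=70, A5=230, A6=220
Best best-case = 230 → A5.
Row averages: A1=92, A2=46, A3=68, A4=-10, A5=90, A6=84
Highest average = 92 → A1.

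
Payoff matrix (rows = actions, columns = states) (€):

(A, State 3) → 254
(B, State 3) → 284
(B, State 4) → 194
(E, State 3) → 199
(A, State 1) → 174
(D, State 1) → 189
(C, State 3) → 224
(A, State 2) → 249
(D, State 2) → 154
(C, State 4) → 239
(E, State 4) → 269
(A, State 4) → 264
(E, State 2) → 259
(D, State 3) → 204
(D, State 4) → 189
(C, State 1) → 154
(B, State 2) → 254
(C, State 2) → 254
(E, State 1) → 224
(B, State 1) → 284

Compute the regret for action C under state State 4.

Best payoff under State 4 is 269.
Regret = 269 − 239 = 30.

30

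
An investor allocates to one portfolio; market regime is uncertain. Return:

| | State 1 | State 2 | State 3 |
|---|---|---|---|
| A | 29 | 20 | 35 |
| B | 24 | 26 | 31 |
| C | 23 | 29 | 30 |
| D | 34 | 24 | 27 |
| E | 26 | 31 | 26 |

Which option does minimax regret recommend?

Column bests: State 1=34, State 2=31, State 3=35.
A regrets: 5, 11, 0 → max 11
B regrets: 10, 5, 4 → max 10
C regrets: 11, 2, 5 → max 11
D regrets: 0, 7, 8 → max 8
E regrets: 8, 0, 9 → max 9
Smallest max regret = 8 → D.

D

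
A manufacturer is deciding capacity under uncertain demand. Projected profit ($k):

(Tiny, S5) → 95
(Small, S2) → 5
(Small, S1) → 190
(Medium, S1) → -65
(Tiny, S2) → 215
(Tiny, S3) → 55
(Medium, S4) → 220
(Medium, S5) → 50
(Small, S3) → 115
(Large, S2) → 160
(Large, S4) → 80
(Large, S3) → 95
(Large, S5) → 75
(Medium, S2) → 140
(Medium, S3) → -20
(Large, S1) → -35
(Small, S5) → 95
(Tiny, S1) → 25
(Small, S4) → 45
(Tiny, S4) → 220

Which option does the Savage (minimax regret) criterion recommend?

Tiny

Column bests: S1=190, S2=215, S3=115, S4=220, S5=95.
Tiny regrets: 165, 0, 60, 0, 0 → max 165
Small regrets: 0, 210, 0, 175, 0 → max 210
Medium regrets: 255, 75, 135, 0, 45 → max 255
Large regrets: 225, 55, 20, 140, 20 → max 225
Smallest max regret = 165 → Tiny.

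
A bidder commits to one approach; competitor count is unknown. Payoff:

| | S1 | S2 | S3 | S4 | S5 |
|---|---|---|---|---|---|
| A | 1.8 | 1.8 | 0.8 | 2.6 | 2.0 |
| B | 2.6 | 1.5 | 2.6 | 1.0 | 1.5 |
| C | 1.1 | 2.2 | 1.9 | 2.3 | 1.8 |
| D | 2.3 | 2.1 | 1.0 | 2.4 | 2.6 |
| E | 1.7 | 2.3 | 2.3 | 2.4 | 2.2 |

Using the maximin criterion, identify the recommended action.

E

Row minima: A=0.8, B=1.0, C=1.1, D=1.0, E=1.7
Best worst-case = 1.7 → E.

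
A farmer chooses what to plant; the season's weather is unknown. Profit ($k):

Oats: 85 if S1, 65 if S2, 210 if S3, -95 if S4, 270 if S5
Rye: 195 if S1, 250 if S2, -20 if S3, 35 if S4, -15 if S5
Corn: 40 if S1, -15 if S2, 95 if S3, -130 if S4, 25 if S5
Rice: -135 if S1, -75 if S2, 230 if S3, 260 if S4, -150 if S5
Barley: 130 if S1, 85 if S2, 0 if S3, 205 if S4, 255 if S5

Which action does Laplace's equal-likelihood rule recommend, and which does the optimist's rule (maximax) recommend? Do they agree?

Row averages: Oats=107, Rye=89, Corn=3, Rice=26, Barley=135
Highest average = 135 → Barley.
Row maxima: Oats=270, Rye=250, Corn=95, Rice=260, Barley=255
Best best-case = 270 → Oats.

laplace → Barley; maximax → Oats (disagree)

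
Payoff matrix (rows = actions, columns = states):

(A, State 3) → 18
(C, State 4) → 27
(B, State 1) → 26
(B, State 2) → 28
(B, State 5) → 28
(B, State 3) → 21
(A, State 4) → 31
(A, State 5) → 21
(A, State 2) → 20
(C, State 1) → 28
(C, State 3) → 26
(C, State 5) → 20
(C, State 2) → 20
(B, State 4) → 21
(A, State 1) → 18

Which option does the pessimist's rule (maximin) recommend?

Row minima: A=18, B=21, C=20
Best worst-case = 21 → B.

B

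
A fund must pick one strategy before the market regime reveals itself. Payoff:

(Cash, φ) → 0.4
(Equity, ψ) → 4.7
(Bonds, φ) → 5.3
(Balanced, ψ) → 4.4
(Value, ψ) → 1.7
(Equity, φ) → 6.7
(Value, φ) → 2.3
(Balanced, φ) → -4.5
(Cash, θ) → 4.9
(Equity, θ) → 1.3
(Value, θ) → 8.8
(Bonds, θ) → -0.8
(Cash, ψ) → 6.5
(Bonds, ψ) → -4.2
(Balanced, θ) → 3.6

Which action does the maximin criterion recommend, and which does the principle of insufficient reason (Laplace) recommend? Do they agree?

Row minima: Cash=0.4, Equity=1.3, Balanced=-4.5, Value=1.7, Bonds=-4.2
Best worst-case = 1.7 → Value.
Row averages: Cash=59/15, Equity=127/30, Balanced=7/6, Value=64/15, Bonds=0.1
Highest average = 64/15 → Value.

maximin → Value; laplace → Value (agree)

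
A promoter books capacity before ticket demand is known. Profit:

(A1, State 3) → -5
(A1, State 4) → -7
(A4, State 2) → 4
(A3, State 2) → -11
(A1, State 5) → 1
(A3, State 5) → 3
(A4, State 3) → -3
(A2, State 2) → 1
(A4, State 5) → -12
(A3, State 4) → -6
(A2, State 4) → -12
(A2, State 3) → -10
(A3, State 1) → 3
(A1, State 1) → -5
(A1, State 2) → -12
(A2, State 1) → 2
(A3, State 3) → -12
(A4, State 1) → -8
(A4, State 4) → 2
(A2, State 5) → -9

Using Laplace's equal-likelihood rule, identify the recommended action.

Row averages: A1=-5.6, A2=-5.6, A3=-4.6, A4=-3.4
Highest average = -3.4 → A4.

A4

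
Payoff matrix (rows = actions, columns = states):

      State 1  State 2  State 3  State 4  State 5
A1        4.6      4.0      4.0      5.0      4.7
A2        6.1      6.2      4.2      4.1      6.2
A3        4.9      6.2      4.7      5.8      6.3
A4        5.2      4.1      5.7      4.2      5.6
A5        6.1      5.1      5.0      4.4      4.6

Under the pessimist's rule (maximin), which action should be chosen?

Row minima: A1=4.0, A2=4.1, A3=4.7, A4=4.1, A5=4.4
Best worst-case = 4.7 → A3.

A3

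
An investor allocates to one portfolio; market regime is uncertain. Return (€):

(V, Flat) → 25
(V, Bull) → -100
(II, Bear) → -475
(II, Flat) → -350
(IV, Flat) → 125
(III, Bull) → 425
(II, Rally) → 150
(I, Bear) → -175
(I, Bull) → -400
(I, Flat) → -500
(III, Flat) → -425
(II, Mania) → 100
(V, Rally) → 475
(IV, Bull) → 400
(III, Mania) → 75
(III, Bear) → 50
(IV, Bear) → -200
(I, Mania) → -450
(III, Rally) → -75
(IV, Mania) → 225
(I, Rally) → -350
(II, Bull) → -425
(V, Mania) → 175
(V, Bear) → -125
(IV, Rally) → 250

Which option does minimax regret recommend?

Column bests: Bear=50, Flat=125, Bull=425, Rally=475, Mania=225.
I regrets: 225, 625, 825, 825, 675 → max 825
II regrets: 525, 475, 850, 325, 125 → max 850
III regrets: 0, 550, 0, 550, 150 → max 550
IV regrets: 250, 0, 25, 225, 0 → max 250
V regrets: 175, 100, 525, 0, 50 → max 525
Smallest max regret = 250 → IV.

IV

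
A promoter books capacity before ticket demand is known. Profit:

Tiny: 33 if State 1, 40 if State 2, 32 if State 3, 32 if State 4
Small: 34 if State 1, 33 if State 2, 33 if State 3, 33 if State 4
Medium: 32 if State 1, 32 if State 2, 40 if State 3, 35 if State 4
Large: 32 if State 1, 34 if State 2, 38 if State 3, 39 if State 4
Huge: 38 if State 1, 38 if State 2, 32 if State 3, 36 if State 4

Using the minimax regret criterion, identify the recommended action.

Column bests: State 1=38, State 2=40, State 3=40, State 4=39.
Tiny regrets: 5, 0, 8, 7 → max 8
Small regrets: 4, 7, 7, 6 → max 7
Medium regrets: 6, 8, 0, 4 → max 8
Large regrets: 6, 6, 2, 0 → max 6
Huge regrets: 0, 2, 8, 3 → max 8
Smallest max regret = 6 → Large.

Large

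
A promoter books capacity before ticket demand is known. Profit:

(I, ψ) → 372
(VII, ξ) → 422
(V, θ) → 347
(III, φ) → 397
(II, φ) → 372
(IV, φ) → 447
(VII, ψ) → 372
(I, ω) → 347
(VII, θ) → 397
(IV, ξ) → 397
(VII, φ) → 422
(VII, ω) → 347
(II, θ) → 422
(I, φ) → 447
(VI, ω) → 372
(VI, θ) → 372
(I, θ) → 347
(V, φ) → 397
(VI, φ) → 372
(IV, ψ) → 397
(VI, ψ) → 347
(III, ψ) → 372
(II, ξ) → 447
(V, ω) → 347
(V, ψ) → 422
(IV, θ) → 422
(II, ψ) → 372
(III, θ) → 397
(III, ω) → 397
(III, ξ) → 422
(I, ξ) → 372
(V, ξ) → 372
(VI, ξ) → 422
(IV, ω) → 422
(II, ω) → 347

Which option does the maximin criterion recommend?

IV

Row minima: I=347, II=347, III=372, IV=397, V=347, VI=347, VII=347
Best worst-case = 397 → IV.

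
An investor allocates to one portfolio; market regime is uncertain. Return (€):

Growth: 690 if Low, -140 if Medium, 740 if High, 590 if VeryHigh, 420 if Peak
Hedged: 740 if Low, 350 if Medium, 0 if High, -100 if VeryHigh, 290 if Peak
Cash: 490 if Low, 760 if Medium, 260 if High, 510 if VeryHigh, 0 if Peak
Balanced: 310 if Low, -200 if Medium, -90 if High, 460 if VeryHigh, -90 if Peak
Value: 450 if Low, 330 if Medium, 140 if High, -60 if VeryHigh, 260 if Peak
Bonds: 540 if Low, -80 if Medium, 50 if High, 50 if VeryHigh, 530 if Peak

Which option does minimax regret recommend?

Column bests: Low=740, Medium=760, High=740, VeryHigh=590, Peak=530.
Growth regrets: 50, 900, 0, 0, 110 → max 900
Hedged regrets: 0, 410, 740, 690, 240 → max 740
Cash regrets: 250, 0, 480, 80, 530 → max 530
Balanced regrets: 430, 960, 830, 130, 620 → max 960
Value regrets: 290, 430, 600, 650, 270 → max 650
Bonds regrets: 200, 840, 690, 540, 0 → max 840
Smallest max regret = 530 → Cash.

Cash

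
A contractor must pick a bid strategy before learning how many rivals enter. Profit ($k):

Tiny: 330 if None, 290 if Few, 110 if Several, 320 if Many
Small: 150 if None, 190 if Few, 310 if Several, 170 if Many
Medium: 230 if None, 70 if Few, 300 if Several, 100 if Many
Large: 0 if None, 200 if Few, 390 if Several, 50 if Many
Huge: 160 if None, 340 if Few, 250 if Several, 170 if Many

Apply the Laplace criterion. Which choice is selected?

Tiny

Row averages: Tiny=262.5, Small=205, Medium=175, Large=160, Huge=230
Highest average = 262.5 → Tiny.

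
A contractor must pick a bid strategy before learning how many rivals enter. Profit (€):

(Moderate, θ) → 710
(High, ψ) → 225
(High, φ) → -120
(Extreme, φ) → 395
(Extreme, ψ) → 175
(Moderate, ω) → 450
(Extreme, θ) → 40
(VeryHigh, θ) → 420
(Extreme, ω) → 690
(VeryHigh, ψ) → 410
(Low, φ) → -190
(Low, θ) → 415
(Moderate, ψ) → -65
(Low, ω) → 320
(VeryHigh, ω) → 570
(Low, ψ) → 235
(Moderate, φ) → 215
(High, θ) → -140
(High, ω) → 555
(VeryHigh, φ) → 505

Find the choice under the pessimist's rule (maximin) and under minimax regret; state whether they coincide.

Row minima: Low=-190, Moderate=-65, High=-140, VeryHigh=410, Extreme=40
Best worst-case = 410 → VeryHigh.
Column bests: θ=710, φ=505, ψ=410, ω=690.
Low regrets: 295, 695, 175, 370 → max 695
Moderate regrets: 0, 290, 475, 240 → max 475
High regrets: 850, 625, 185, 135 → max 850
VeryHigh regrets: 290, 0, 0, 120 → max 290
Extreme regrets: 670, 110, 235, 0 → max 670
Smallest max regret = 290 → VeryHigh.

maximin → VeryHigh; minimax regret → VeryHigh (agree)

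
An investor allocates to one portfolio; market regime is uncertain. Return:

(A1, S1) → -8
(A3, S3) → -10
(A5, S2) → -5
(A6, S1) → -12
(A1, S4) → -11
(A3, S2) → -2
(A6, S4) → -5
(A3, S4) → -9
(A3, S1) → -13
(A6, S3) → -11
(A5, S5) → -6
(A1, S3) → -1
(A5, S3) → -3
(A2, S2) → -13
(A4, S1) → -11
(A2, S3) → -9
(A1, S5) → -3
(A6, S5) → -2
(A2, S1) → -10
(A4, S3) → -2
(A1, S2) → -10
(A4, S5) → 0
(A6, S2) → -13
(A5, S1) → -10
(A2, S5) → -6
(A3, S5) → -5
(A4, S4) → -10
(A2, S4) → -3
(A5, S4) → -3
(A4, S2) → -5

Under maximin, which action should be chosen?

Row minima: A1=-11, A2=-13, A3=-13, A4=-11, A5=-10, A6=-13
Best worst-case = -10 → A5.

A5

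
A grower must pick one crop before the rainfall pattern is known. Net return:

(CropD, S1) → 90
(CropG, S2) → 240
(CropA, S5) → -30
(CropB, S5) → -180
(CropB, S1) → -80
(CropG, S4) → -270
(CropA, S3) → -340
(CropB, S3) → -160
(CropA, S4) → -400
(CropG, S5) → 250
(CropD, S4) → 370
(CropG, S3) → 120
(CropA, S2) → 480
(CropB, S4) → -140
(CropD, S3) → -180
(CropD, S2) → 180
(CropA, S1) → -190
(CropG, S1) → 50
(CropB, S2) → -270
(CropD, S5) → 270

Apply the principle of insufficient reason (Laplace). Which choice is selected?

CropD

Row averages: CropD=146, CropA=-96, CropB=-166, CropG=78
Highest average = 146 → CropD.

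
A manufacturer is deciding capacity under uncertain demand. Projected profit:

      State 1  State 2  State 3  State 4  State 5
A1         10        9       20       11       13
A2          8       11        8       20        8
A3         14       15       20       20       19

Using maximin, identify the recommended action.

A3

Row minima: A1=9, A2=8, A3=14
Best worst-case = 14 → A3.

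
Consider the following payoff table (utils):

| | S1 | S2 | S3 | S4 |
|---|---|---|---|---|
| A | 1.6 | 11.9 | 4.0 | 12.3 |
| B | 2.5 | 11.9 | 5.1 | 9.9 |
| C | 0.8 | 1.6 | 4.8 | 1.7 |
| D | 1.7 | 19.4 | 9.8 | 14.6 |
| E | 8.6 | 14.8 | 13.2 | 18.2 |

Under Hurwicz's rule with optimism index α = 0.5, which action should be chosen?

A: 0.5·12.3 + 0.5·1.6 = 6.95
B: 0.5·11.9 + 0.5·2.5 = 7.2
C: 0.5·4.8 + 0.5·0.8 = 2.8
D: 0.5·19.4 + 0.5·1.7 = 10.55
E: 0.5·18.2 + 0.5·8.6 = 13.4
Highest Hurwicz score = 13.4 → E.

E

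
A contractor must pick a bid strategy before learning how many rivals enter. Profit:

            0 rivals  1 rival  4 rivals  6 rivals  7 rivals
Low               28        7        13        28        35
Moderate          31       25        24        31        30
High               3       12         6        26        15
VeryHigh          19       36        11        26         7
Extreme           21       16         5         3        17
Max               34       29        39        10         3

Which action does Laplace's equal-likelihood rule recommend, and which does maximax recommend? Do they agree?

Row averages: Low=22.2, Moderate=28.2, High=12.4, VeryHigh=19.8, Extreme=12.4, Max=23
Highest average = 28.2 → Moderate.
Row maxima: Low=35, Moderate=31, High=26, VeryHigh=36, Extreme=21, Max=39
Best best-case = 39 → Max.

laplace → Moderate; maximax → Max (disagree)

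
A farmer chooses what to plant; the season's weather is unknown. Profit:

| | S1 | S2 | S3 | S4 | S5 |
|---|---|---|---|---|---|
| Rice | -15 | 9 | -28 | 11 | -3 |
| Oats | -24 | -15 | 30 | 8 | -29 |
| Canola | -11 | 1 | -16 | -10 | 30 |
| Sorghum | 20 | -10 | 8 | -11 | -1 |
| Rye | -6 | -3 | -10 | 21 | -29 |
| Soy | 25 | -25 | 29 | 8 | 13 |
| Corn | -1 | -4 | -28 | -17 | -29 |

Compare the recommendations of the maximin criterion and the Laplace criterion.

Row minima: Rice=-28, Oats=-29, Canola=-16, Sorghum=-11, Rye=-29, Soy=-25, Corn=-29
Best worst-case = -11 → Sorghum.
Row averages: Rice=-5.2, Oats=-6, Canola=-1.2, Sorghum=1.2, Rye=-5.4, Soy=10, Corn=-15.8
Highest average = 10 → Soy.

maximin → Sorghum; laplace → Soy (disagree)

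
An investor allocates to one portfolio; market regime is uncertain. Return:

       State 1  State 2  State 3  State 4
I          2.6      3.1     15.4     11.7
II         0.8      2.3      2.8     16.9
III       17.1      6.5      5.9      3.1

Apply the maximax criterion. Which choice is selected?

Row maxima: I=15.4, II=16.9, III=17.1
Best best-case = 17.1 → III.

III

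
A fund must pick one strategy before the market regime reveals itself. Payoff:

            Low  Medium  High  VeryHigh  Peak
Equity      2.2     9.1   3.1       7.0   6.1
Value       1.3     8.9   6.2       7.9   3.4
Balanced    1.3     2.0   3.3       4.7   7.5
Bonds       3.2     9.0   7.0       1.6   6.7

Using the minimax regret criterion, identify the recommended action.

Equity

Column bests: Low=3.2, Medium=9.1, High=7.0, VeryHigh=7.9, Peak=7.5.
Equity regrets: 1.0, 0.0, 3.9, 0.9, 1.4 → max 3.9
Value regrets: 1.9, 0.2, 0.8, 0.0, 4.1 → max 4.1
Balanced regrets: 1.9, 7.1, 3.7, 3.2, 0.0 → max 7.1
Bonds regrets: 0.0, 0.1, 0.0, 6.3, 0.8 → max 6.3
Smallest max regret = 3.9 → Equity.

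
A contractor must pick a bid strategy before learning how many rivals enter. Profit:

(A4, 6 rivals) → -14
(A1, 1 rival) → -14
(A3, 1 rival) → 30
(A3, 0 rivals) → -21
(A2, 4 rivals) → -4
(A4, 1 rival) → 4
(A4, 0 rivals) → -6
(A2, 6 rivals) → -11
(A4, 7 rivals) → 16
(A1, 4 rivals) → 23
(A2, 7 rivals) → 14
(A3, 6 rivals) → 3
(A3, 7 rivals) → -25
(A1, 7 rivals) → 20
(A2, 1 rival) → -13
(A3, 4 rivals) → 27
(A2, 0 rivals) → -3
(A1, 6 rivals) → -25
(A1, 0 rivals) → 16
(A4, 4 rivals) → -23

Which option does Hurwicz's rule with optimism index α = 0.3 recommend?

A1: 0.3·23 + 0.7·(-25) = -10.6
A2: 0.3·14 + 0.7·(-13) = -4.9
A3: 0.3·30 + 0.7·(-25) = -8.5
A4: 0.3·16 + 0.7·(-23) = -11.3
Highest Hurwicz score = -4.9 → A2.

A2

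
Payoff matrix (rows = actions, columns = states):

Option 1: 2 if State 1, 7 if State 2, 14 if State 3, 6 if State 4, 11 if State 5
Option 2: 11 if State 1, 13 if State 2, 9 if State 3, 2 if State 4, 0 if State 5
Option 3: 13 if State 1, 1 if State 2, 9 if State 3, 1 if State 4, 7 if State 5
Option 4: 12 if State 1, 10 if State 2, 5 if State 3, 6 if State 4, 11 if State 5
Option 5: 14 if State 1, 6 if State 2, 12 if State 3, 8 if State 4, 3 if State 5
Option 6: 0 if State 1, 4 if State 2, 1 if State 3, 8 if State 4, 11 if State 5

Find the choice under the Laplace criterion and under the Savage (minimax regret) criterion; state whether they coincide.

Row averages: Option 1=8, Option 2=7, Option 3=6.2, Option 4=8.8, Option 5=8.6, Option 6=4.8
Highest average = 8.8 → Option 4.
Column bests: State 1=14, State 2=13, State 3=14, State 4=8, State 5=11.
Option 1 regrets: 12, 6, 0, 2, 0 → max 12
Option 2 regrets: 3, 0, 5, 6, 11 → max 11
Option 3 regrets: 1, 12, 5, 7, 4 → max 12
Option 4 regrets: 2, 3, 9, 2, 0 → max 9
Option 5 regrets: 0, 7, 2, 0, 8 → max 8
Option 6 regrets: 14, 9, 13, 0, 0 → max 14
Smallest max regret = 8 → Option 5.

laplace → Option 4; minimax regret → Option 5 (disagree)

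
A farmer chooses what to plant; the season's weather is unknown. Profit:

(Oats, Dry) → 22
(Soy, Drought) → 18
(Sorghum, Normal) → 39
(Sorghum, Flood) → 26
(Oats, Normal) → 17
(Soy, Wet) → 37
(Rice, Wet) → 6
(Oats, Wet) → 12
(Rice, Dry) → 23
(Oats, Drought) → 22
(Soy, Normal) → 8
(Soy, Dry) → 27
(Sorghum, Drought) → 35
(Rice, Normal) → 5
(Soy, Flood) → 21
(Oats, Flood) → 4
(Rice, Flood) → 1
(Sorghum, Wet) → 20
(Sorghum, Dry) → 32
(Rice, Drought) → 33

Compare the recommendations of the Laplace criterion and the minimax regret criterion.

laplace → Sorghum; minimax regret → Sorghum (agree)

Row averages: Rice=13.6, Sorghum=30.4, Soy=22.2, Oats=15.4
Highest average = 30.4 → Sorghum.
Column bests: Drought=35, Dry=32, Normal=39, Wet=37, Flood=26.
Rice regrets: 2, 9, 34, 31, 25 → max 34
Sorghum regrets: 0, 0, 0, 17, 0 → max 17
Soy regrets: 17, 5, 31, 0, 5 → max 31
Oats regrets: 13, 10, 22, 25, 22 → max 25
Smallest max regret = 17 → Sorghum.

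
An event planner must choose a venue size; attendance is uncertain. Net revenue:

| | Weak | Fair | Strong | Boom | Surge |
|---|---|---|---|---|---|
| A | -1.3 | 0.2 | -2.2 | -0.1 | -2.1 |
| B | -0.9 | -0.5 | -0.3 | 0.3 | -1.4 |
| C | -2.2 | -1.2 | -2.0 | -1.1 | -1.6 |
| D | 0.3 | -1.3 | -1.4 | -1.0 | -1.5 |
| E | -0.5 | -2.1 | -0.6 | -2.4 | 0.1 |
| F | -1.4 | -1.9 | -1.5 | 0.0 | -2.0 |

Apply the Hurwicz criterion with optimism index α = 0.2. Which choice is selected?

A: 0.2·0.2 + 0.8·(-2.2) = -1.72
B: 0.2·0.3 + 0.8·(-1.4) = -1.06
C: 0.2·(-1.1) + 0.8·(-2.2) = -1.98
D: 0.2·0.3 + 0.8·(-1.5) = -1.14
E: 0.2·0.1 + 0.8·(-2.4) = -1.9
F: 0.2·0.0 + 0.8·(-2.0) = -1.6
Highest Hurwicz score = -1.06 → B.

B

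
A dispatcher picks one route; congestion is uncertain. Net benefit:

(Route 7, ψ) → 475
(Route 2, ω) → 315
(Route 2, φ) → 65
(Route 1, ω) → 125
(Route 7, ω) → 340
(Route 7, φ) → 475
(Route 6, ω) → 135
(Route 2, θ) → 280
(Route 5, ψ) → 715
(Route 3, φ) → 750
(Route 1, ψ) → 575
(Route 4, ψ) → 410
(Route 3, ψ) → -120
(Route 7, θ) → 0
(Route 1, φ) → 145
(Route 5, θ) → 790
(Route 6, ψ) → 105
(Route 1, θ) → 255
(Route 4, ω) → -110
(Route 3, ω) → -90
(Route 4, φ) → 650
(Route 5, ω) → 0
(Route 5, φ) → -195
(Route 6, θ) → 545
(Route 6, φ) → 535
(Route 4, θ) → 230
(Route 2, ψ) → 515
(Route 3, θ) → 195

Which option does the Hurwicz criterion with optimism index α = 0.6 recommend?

Route 1: 0.6·575 + 0.4·125 = 395
Route 2: 0.6·515 + 0.4·65 = 335
Route 3: 0.6·750 + 0.4·(-120) = 402
Route 4: 0.6·650 + 0.4·(-110) = 346
Route 5: 0.6·790 + 0.4·(-195) = 396
Route 6: 0.6·545 + 0.4·105 = 369
Route 7: 0.6·475 + 0.4·0 = 285
Highest Hurwicz score = 402 → Route 3.

Route 3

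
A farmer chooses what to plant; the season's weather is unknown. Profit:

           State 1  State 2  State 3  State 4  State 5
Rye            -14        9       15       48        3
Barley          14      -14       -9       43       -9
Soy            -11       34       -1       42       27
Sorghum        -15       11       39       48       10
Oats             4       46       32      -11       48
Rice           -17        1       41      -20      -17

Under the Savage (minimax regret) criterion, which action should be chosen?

Column bests: State 1=14, State 2=46, State 3=41, State 4=48, State 5=48.
Rye regrets: 28, 37, 26, 0, 45 → max 45
Barley regrets: 0, 60, 50, 5, 57 → max 60
Soy regrets: 25, 12, 42, 6, 21 → max 42
Sorghum regrets: 29, 35, 2, 0, 38 → max 38
Oats regrets: 10, 0, 9, 59, 0 → max 59
Rice regrets: 31, 45, 0, 68, 65 → max 68
Smallest max regret = 38 → Sorghum.

Sorghum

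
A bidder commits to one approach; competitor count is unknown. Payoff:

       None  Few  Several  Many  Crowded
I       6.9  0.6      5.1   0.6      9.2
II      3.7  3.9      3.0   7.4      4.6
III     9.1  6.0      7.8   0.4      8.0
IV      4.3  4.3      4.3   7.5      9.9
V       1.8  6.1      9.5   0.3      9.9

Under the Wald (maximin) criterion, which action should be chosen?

Row minima: I=0.6, II=3.0, III=0.4, IV=4.3, V=0.3
Best worst-case = 4.3 → IV.

IV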